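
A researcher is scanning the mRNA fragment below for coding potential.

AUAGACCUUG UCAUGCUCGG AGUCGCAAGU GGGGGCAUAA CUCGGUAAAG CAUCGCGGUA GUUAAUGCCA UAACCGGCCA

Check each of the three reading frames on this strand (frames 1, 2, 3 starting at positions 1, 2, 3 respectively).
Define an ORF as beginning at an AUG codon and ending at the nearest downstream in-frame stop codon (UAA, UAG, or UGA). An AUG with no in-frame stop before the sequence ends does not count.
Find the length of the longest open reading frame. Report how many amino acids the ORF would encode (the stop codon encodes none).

11

Frame 1: AUA GAC CUU GUC AUG CUC GGA GUC GCA AGU GGG GGC AUA ACU CGG UAA AGC AUC GCG GUA GUU AAU GCC AUA ACC GGC — AUG at 13, stop UAA at 46 → 36 nt.
Frame 2: UAG ACC UUG UCA UGC UCG GAG UCG CAA GUG GGG GCA UAA CUC GGU AAA GCA UCG CGG UAG UUA AUG CCA UAA CCG GCC — AUG at 65, stop UAA at 71 → 9 nt.
Frame 3: AGA CCU UGU CAU GCU CGG AGU CGC AAG UGG GGG CAU AAC UCG GUA AAG CAU CGC GGU AGU UAA UGC CAU AAC CGG CCA — no AUG→stop ORF.
Longest: frame 1, positions 13–48, 36 nt = 12 codons = 11 aa. → 11 amino acids.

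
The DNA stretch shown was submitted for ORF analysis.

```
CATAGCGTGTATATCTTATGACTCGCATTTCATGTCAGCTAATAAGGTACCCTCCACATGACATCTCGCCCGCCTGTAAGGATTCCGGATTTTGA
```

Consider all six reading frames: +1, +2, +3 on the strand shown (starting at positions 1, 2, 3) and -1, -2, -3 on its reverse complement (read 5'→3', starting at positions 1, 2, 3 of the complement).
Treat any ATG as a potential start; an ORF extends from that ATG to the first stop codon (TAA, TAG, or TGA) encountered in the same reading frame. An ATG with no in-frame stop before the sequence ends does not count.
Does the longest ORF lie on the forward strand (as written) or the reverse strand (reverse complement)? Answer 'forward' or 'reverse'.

forward

Reverse complement (5'→3'): TCAAAATCCGGAATCCTTACAGGCGGGCGAGATGTCATGTGGAGGGTACCTTATTAGCTGACATGAAATGCGAGTCATAAGATATACACGCTATG
Frame +1: CAT AGC GTG TAT ATC TTA TGA CTC GCA TTT CAT GTC AGC TAA TAA GGT ACC CTC CAC ATG ACA TCT CGC CCG CCT GTA AGG ATT CCG GAT TTT — no ATG→stop ORF.
Frame +2: ATA GCG TGT ATA TCT TAT GAC TCG CAT TTC ATG TCA GCT AAT AAG GTA CCC TCC ACA TGA CAT CTC GCC CGC CTG TAA GGA TTC CGG ATT TTG — ATG at 32, stop TGA at 59 → 30 nt.
Frame +3: TAG CGT GTA TAT CTT ATG ACT CGC ATT TCA TGT CAG CTA ATA AGG TAC CCT CCA CAT GAC ATC TCG CCC GCC TGT AAG GAT TCC GGA TTT TGA — ATG at 18, stop TGA at 93 → 78 nt.
Frame -1: TCA AAA TCC GGA ATC CTT ACA GGC GGG CGA GAT GTC ATG TGG AGG GTA CCT TAT TAG CTG ACA TGA AAT GCG AGT CAT AAG ATA TAC ACG CTA — ATG at 37, stop TAG at 55 → 21 nt.
Frame -2: CAA AAT CCG GAA TCC TTA CAG GCG GGC GAG ATG TCA TGT GGA GGG TAC CTT ATT AGC TGA CAT GAA ATG CGA GTC ATA AGA TAT ACA CGC TAT — ATG at 32, stop TGA at 59 → 30 nt.
Frame -3: AAA ATC CGG AAT CCT TAC AGG CGG GCG AGA TGT CAT GTG GAG GGT ACC TTA TTA GCT GAC ATG AAA TGC GAG TCA TAA GAT ATA CAC GCT ATG — ATG at 63, stop TAA at 78 → 18 nt.
Forward-strand max 78 nt; reverse-strand max 30 nt. The forward strand has the longer ORF.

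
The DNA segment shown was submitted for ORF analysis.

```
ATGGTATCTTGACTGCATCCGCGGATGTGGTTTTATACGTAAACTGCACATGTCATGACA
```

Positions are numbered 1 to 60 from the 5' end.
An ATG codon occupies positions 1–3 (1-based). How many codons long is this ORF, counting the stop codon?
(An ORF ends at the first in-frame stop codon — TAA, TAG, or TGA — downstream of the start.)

4

Codons from position 1: ATG (1–3), GTA (4–6), TCT (7–9), TGA (10–12).
TGA is the first in-frame stop; that's 4 codons including the stop.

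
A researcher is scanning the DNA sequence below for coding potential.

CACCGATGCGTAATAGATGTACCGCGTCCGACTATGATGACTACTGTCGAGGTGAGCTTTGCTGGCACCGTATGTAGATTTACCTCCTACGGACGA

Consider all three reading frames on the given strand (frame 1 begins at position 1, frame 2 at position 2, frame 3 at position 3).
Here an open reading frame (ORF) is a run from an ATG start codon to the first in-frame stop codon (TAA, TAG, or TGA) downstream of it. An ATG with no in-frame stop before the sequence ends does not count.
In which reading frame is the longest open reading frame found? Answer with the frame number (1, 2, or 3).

3

Frame 1: CAC CGA TGC GTA ATA GAT GTA CCG CGT CCG ACT ATG ATG ACT ACT GTC GAG GTG AGC TTT GCT GGC ACC GTA TGT AGA TTT ACC TCC TAC GGA CGA — no ATG→stop ORF.
Frame 2: ACC GAT GCG TAA TAG ATG TAC CGC GTC CGA CTA TGA TGA CTA CTG TCG AGG TGA GCT TTG CTG GCA CCG TAT GTA GAT TTA CCT CCT ACG GAC — ATG at 17, stop TGA at 35 → 21 nt.
Frame 3: CCG ATG CGT AAT AGA TGT ACC GCG TCC GAC TAT GAT GAC TAC TGT CGA GGT GAG CTT TGC TGG CAC CGT ATG TAG ATT TAC CTC CTA CGG ACG — ATG at 6, stop TAG at 75 → 72 nt; ATG at 72, stop TAG at 75 → 6 nt.
Longest ORF is 72 nt in frame 3 (positions 6–77).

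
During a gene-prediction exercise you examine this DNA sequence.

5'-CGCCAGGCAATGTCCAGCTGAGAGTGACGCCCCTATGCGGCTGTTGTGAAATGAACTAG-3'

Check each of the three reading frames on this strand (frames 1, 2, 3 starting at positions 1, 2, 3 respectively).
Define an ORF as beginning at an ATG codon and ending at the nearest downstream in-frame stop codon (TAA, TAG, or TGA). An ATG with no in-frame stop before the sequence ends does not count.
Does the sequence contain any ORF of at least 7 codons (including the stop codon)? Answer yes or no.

no

Frame 1: CGC CAG GCA ATG TCC AGC TGA GAG TGA CGC CCC TAT GCG GCT GTT GTG AAA TGA ACT — ATG at 10, stop TGA at 19 → 12 nt.
Frame 2: GCC AGG CAA TGT CCA GCT GAG AGT GAC GCC CCT ATG CGG CTG TTG TGA AAT GAA CTA — ATG at 35, stop TGA at 47 → 15 nt.
Frame 3: CCA GGC AAT GTC CAG CTG AGA GTG ACG CCC CTA TGC GGC TGT TGT GAA ATG AAC TAG — ATG at 51, stop TAG at 57 → 9 nt.
Largest ORF found is 5 codons < 7, so no.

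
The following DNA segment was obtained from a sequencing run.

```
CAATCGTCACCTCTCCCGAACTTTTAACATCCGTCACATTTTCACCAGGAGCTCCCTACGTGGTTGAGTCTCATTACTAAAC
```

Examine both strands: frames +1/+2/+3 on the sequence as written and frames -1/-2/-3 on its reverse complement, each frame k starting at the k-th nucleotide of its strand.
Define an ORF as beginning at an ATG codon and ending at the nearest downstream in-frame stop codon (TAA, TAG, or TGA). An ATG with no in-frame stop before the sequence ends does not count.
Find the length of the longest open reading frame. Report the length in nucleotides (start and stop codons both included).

33

Reverse complement (5'→3'): GTTTAGTAATGAGACTCAACCACGTAGGGAGCTCCTGGTGAAAATGTGACGGATGTTAAAAGTTCGGGAGAGGTGACGATTG
Frame +1: CAA TCG TCA CCT CTC CCG AAC TTT TAA CAT CCG TCA CAT TTT CAC CAG GAG CTC CCT ACG TGG TTG AGT CTC ATT ACT AAA — no ATG→stop ORF.
Frame +2: AAT CGT CAC CTC TCC CGA ACT TTT AAC ATC CGT CAC ATT TTC ACC AGG AGC TCC CTA CGT GGT TGA GTC TCA TTA CTA AAC — no ATG→stop ORF.
Frame +3: ATC GTC ACC TCT CCC GAA CTT TTA ACA TCC GTC ACA TTT TCA CCA GGA GCT CCC TAC GTG GTT GAG TCT CAT TAC TAA — no ATG→stop ORF.
Frame -1: GTT TAG TAA TGA GAC TCA ACC ACG TAG GGA GCT CCT GGT GAA AAT GTG ACG GAT GTT AAA AGT TCG GGA GAG GTG ACG ATT — no ATG→stop ORF.
Frame -2: TTT AGT AAT GAG ACT CAA CCA CGT AGG GAG CTC CTG GTG AAA ATG TGA CGG ATG TTA AAA GTT CGG GAG AGG TGA CGA TTG — ATG at 44, stop TGA at 47 → 6 nt; ATG at 53, stop TGA at 74 → 24 nt.
Frame -3: TTA GTA ATG AGA CTC AAC CAC GTA GGG AGC TCC TGG TGA AAA TGT GAC GGA TGT TAA AAG TTC GGG AGA GGT GAC GAT — ATG at 9, stop TGA at 39 → 33 nt.
Longest: frame -3, positions 9–41, 33 nt = 11 codons = 10 aa. → 33 nucleotides.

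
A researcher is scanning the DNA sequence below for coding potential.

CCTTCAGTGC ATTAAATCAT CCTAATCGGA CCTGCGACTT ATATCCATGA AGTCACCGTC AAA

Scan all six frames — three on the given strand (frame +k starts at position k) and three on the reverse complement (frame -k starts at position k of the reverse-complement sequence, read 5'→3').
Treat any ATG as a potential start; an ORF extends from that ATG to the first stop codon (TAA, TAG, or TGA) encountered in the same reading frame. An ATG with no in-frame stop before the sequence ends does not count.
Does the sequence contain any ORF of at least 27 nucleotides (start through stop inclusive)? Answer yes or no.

Reverse complement (5'→3'): TTTGACGGTGACTTCATGGATATAAGTCGCAGGTCCGATTAGGATGATTTAATGCACTGAAGG
Frame +1: CCT TCA GTG CAT TAA ATC ATC CTA ATC GGA CCT GCG ACT TAT ATC CAT GAA GTC ACC GTC AAA — no ATG→stop ORF.
Frame +2: CTT CAG TGC ATT AAA TCA TCC TAA TCG GAC CTG CGA CTT ATA TCC ATG AAG TCA CCG TCA — no ATG→stop ORF.
Frame +3: TTC AGT GCA TTA AAT CAT CCT AAT CGG ACC TGC GAC TTA TAT CCA TGA AGT CAC CGT CAA — no ATG→stop ORF.
Frame -1: TTT GAC GGT GAC TTC ATG GAT ATA AGT CGC AGG TCC GAT TAG GAT GAT TTA ATG CAC TGA AGG — ATG at 16, stop TAG at 40 → 27 nt; ATG at 52, stop TGA at 58 → 9 nt.
Frame -2: TTG ACG GTG ACT TCA TGG ATA TAA GTC GCA GGT CCG ATT AGG ATG ATT TAA TGC ACT GAA — ATG at 44, stop TAA at 50 → 9 nt.
Frame -3: TGA CGG TGA CTT CAT GGA TAT AAG TCG CAG GTC CGA TTA GGA TGA TTT AAT GCA CTG AAG — no ATG→stop ORF.
Frame -1 has an ORF of 27 nucleotides (positions 16–42) ≥ 27, so yes.

yes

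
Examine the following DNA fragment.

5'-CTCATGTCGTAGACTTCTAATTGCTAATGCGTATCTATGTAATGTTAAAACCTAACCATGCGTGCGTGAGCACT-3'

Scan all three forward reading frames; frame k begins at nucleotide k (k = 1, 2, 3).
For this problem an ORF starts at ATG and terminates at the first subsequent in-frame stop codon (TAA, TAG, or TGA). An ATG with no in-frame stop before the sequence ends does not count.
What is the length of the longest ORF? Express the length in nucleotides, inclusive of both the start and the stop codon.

12

Frame 1: CTC ATG TCG TAG ACT TCT AAT TGC TAA TGC GTA TCT ATG TAA TGT TAA AAC CTA ACC ATG CGT GCG TGA GCA — ATG at 4, stop TAG at 10 → 9 nt; ATG at 37, stop TAA at 40 → 6 nt; ATG at 58, stop TGA at 67 → 12 nt.
Frame 2: TCA TGT CGT AGA CTT CTA ATT GCT AAT GCG TAT CTA TGT AAT GTT AAA ACC TAA CCA TGC GTG CGT GAG CAC — no ATG→stop ORF.
Frame 3: CAT GTC GTA GAC TTC TAA TTG CTA ATG CGT ATC TAT GTA ATG TTA AAA CCT AAC CAT GCG TGC GTG AGC ACT — no ATG→stop ORF.
Longest: frame 1, positions 58–69, 12 nt = 4 codons = 3 aa. → 12 nucleotides.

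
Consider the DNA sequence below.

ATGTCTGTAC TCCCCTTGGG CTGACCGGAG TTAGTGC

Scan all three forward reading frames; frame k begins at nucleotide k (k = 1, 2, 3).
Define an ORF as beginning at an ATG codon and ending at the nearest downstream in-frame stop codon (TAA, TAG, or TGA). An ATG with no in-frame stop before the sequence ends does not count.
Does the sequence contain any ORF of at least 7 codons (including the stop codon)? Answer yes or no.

yes

Frame 1: ATG TCT GTA CTC CCC TTG GGC TGA CCG GAG TTA GTG — ATG at 1, stop TGA at 22 → 24 nt.
Frame 2: TGT CTG TAC TCC CCT TGG GCT GAC CGG AGT TAG TGC — no ATG→stop ORF.
Frame 3: GTC TGT ACT CCC CTT GGG CTG ACC GGA GTT AGT — no ATG→stop ORF.
Frame 1 has an ORF of 8 codons (positions 1–24) ≥ 7, so yes.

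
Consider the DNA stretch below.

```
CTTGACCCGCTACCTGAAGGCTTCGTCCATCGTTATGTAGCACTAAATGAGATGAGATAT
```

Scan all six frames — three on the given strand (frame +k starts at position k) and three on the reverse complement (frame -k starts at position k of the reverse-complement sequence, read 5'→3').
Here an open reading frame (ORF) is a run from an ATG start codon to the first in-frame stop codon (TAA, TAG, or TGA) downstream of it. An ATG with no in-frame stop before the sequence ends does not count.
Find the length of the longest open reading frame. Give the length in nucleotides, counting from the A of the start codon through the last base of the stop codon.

21

Reverse complement (5'→3'): ATATCTCATCTCATTTAGTGCTACATAACGATGGACGAAGCCTTCAGGTAGCGGGTCAAG
Frame +1: CTT GAC CCG CTA CCT GAA GGC TTC GTC CAT CGT TAT GTA GCA CTA AAT GAG ATG AGA TAT — no ATG→stop ORF.
Frame +2: TTG ACC CGC TAC CTG AAG GCT TCG TCC ATC GTT ATG TAG CAC TAA ATG AGA TGA GAT — ATG at 35, stop TAG at 38 → 6 nt; ATG at 47, stop TGA at 53 → 9 nt.
Frame +3: TGA CCC GCT ACC TGA AGG CTT CGT CCA TCG TTA TGT AGC ACT AAA TGA GAT GAG ATA — no ATG→stop ORF.
Frame -1: ATA TCT CAT CTC ATT TAG TGC TAC ATA ACG ATG GAC GAA GCC TTC AGG TAG CGG GTC AAG — ATG at 31, stop TAG at 49 → 21 nt.
Frame -2: TAT CTC ATC TCA TTT AGT GCT ACA TAA CGA TGG ACG AAG CCT TCA GGT AGC GGG TCA — no ATG→stop ORF.
Frame -3: ATC TCA TCT CAT TTA GTG CTA CAT AAC GAT GGA CGA AGC CTT CAG GTA GCG GGT CAA — no ATG→stop ORF.
Longest: frame -1, positions 31–51, 21 nt = 7 codons = 6 aa. → 21 nucleotides.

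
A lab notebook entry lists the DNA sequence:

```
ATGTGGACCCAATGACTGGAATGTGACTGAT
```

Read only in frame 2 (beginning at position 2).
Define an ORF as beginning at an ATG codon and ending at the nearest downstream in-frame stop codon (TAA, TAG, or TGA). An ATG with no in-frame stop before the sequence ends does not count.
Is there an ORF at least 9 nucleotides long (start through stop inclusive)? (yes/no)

Frame 2: TGT GGA CCC AAT GAC TGG AAT GTG ACT GAT — no ATG→stop ORF.
Largest ORF found is 0 nucleotides < 9, so no.

no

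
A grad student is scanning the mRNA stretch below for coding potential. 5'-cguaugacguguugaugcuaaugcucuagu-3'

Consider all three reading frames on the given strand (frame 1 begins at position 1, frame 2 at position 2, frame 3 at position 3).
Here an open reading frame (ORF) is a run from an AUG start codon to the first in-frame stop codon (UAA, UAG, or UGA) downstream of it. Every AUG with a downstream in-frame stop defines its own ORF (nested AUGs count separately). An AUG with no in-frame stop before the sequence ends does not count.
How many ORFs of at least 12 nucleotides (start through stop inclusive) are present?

Frame 1: CGU AUG ACG UGU UGA UGC UAA UGC UCU AGU — AUG at 4, stop UGA at 13 → 12 nt.
Frame 2: GUA UGA CGU GUU GAU GCU AAU GCU CUA — no AUG→stop ORF.
Frame 3: UAU GAC GUG UUG AUG CUA AUG CUC UAG — AUG at 15, stop UAG at 27 → 15 nt; AUG at 21, stop UAG at 27 → 9 nt.
ORFs ≥ 12 nucleotides: frame 1 4–15 (12 nucleotides), frame 3 15–29 (15 nucleotides). Count = 2.

2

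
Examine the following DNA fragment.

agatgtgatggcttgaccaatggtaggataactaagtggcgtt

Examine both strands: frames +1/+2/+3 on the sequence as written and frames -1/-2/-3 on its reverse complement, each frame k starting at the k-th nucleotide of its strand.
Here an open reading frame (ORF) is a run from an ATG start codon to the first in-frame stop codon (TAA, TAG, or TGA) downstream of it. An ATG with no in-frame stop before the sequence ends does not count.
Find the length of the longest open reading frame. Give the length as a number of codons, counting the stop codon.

Reverse complement (5'→3'): AACGCCACTTAGTTATCCTACCATTGGTCAAGCCATCACATCT
Frame +1: AGA TGT GAT GGC TTG ACC AAT GGT AGG ATA ACT AAG TGG CGT — no ATG→stop ORF.
Frame +2: GAT GTG ATG GCT TGA CCA ATG GTA GGA TAA CTA AGT GGC GTT — ATG at 8, stop TGA at 14 → 9 nt; ATG at 20, stop TAA at 29 → 12 nt.
Frame +3: ATG TGA TGG CTT GAC CAA TGG TAG GAT AAC TAA GTG GCG — ATG at 3, stop TGA at 6 → 6 nt.
Frame -1: AAC GCC ACT TAG TTA TCC TAC CAT TGG TCA AGC CAT CAC ATC — no ATG→stop ORF.
Frame -2: ACG CCA CTT AGT TAT CCT ACC ATT GGT CAA GCC ATC ACA TCT — no ATG→stop ORF.
Frame -3: CGC CAC TTA GTT ATC CTA CCA TTG GTC AAG CCA TCA CAT — no ATG→stop ORF.
Longest: frame +2, positions 20–31, 12 nt = 4 codons = 3 aa. → 4 codons.

4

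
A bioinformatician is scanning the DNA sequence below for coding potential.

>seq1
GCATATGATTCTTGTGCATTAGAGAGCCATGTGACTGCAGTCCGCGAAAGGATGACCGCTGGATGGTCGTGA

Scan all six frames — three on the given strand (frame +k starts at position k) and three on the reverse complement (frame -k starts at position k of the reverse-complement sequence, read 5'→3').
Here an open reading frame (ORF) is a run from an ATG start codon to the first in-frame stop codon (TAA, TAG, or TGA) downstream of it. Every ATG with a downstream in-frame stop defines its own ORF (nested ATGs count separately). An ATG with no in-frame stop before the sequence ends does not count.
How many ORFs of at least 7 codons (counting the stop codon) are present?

Reverse complement (5'→3'): TCACGACCATCCAGCGGTCATCCTTTCGCGGACTGCAGTCACATGGCTCTCTAATGCACAAGAATCATATGC
Frame +1: GCA TAT GAT TCT TGT GCA TTA GAG AGC CAT GTG ACT GCA GTC CGC GAA AGG ATG ACC GCT GGA TGG TCG TGA — ATG at 52, stop TGA at 70 → 21 nt.
Frame +2: CAT ATG ATT CTT GTG CAT TAG AGA GCC ATG TGA CTG CAG TCC GCG AAA GGA TGA CCG CTG GAT GGT CGT — ATG at 5, stop TAG at 20 → 18 nt; ATG at 29, stop TGA at 32 → 6 nt.
Frame +3: ATA TGA TTC TTG TGC ATT AGA GAG CCA TGT GAC TGC AGT CCG CGA AAG GAT GAC CGC TGG ATG GTC GTG — no ATG→stop ORF.
Frame -1: TCA CGA CCA TCC AGC GGT CAT CCT TTC GCG GAC TGC AGT CAC ATG GCT CTC TAA TGC ACA AGA ATC ATA TGC — ATG at 43, stop TAA at 52 → 12 nt.
Frame -2: CAC GAC CAT CCA GCG GTC ATC CTT TCG CGG ACT GCA GTC ACA TGG CTC TCT AAT GCA CAA GAA TCA TAT — no ATG→stop ORF.
Frame -3: ACG ACC ATC CAG CGG TCA TCC TTT CGC GGA CTG CAG TCA CAT GGC TCT CTA ATG CAC AAG AAT CAT ATG — no ATG→stop ORF.
ORFs ≥ 7 codons: frame +1 52–72 (7 codons). Count = 1.

1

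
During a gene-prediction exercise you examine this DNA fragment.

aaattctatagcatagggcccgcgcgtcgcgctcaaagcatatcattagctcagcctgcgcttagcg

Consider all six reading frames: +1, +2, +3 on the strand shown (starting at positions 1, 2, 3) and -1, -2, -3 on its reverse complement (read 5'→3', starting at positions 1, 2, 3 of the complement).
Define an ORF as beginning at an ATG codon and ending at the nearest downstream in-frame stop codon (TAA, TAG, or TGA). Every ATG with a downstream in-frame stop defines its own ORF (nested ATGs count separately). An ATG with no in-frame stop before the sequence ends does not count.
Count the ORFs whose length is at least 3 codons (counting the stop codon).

2

Reverse complement (5'→3'): CGCTAAGCGCAGGCTGAGCTAATGATATGCTTTGAGCGCGACGCGCGGGCCCTATGCTATAGAATTT
Frame +1: AAA TTC TAT AGC ATA GGG CCC GCG CGT CGC GCT CAA AGC ATA TCA TTA GCT CAG CCT GCG CTT AGC — no ATG→stop ORF.
Frame +2: AAT TCT ATA GCA TAG GGC CCG CGC GTC GCG CTC AAA GCA TAT CAT TAG CTC AGC CTG CGC TTA GCG — no ATG→stop ORF.
Frame +3: ATT CTA TAG CAT AGG GCC CGC GCG TCG CGC TCA AAG CAT ATC ATT AGC TCA GCC TGC GCT TAG — no ATG→stop ORF.
Frame -1: CGC TAA GCG CAG GCT GAG CTA ATG ATA TGC TTT GAG CGC GAC GCG CGG GCC CTA TGC TAT AGA ATT — no ATG→stop ORF.
Frame -2: GCT AAG CGC AGG CTG AGC TAA TGA TAT GCT TTG AGC GCG ACG CGC GGG CCC TAT GCT ATA GAA TTT — no ATG→stop ORF.
Frame -3: CTA AGC GCA GGC TGA GCT AAT GAT ATG CTT TGA GCG CGA CGC GCG GGC CCT ATG CTA TAG AAT — ATG at 27, stop TGA at 33 → 9 nt; ATG at 54, stop TAG at 60 → 9 nt.
ORFs ≥ 3 codons: frame -3 27–35 (3 codons), frame -3 54–62 (3 codons). Count = 2.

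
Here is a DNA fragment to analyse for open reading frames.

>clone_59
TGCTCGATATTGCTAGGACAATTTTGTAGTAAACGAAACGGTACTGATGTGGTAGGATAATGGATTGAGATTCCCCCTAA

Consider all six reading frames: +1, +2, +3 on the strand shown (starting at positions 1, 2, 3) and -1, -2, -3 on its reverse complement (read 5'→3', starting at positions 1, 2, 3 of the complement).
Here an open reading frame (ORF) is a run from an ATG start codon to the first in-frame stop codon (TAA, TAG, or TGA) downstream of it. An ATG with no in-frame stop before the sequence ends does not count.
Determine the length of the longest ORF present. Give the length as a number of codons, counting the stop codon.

3

Reverse complement (5'→3'): TTAGGGGGAATCTCAATCCATTATCCTACCACATCAGTACCGTTTCGTTTACTACAAAATTGTCCTAGCAATATCGAGCA
Frame +1: TGC TCG ATA TTG CTA GGA CAA TTT TGT AGT AAA CGA AAC GGT ACT GAT GTG GTA GGA TAA TGG ATT GAG ATT CCC CCT — no ATG→stop ORF.
Frame +2: GCT CGA TAT TGC TAG GAC AAT TTT GTA GTA AAC GAA ACG GTA CTG ATG TGG TAG GAT AAT GGA TTG AGA TTC CCC CTA — ATG at 47, stop TAG at 53 → 9 nt.
Frame +3: CTC GAT ATT GCT AGG ACA ATT TTG TAG TAA ACG AAA CGG TAC TGA TGT GGT AGG ATA ATG GAT TGA GAT TCC CCC TAA — ATG at 60, stop TGA at 66 → 9 nt.
Frame -1: TTA GGG GGA ATC TCA ATC CAT TAT CCT ACC ACA TCA GTA CCG TTT CGT TTA CTA CAA AAT TGT CCT AGC AAT ATC GAG — no ATG→stop ORF.
Frame -2: TAG GGG GAA TCT CAA TCC ATT ATC CTA CCA CAT CAG TAC CGT TTC GTT TAC TAC AAA ATT GTC CTA GCA ATA TCG AGC — no ATG→stop ORF.
Frame -3: AGG GGG AAT CTC AAT CCA TTA TCC TAC CAC ATC AGT ACC GTT TCG TTT ACT ACA AAA TTG TCC TAG CAA TAT CGA GCA — no ATG→stop ORF.
Longest: frame +2, positions 47–55, 9 nt = 3 codons = 2 aa. → 3 codons.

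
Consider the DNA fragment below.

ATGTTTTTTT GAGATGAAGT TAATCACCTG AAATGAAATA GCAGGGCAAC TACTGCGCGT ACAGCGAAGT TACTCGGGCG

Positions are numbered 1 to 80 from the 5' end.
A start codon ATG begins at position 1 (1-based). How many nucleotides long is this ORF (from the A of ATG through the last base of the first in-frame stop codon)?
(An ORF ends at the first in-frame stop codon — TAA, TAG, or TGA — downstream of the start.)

Codons from position 1: ATG (1–3), TTT (4–6), TTT (7–9), TGA (10–12).
TGA is the first in-frame stop; ORF spans 1–12, 12 nucleotides.

12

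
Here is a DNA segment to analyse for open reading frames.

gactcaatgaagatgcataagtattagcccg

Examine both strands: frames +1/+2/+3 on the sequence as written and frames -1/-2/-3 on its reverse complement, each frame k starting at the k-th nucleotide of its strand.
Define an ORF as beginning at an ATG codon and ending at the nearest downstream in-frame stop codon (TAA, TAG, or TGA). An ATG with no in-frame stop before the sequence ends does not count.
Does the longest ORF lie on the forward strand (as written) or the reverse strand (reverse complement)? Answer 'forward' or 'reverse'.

Reverse complement (5'→3'): CGGGCTAATACTTATGCATCTTCATTGAGTC
Frame +1: GAC TCA ATG AAG ATG CAT AAG TAT TAG CCC — ATG at 7, stop TAG at 25 → 21 nt; ATG at 13, stop TAG at 25 → 15 nt.
Frame +2: ACT CAA TGA AGA TGC ATA AGT ATT AGC CCG — no ATG→stop ORF.
Frame +3: CTC AAT GAA GAT GCA TAA GTA TTA GCC — no ATG→stop ORF.
Frame -1: CGG GCT AAT ACT TAT GCA TCT TCA TTG AGT — no ATG→stop ORF.
Frame -2: GGG CTA ATA CTT ATG CAT CTT CAT TGA GTC — ATG at 14, stop TGA at 26 → 15 nt.
Frame -3: GGC TAA TAC TTA TGC ATC TTC ATT GAG — no ATG→stop ORF.
Forward-strand max 21 nt; reverse-strand max 15 nt. The forward strand has the longer ORF.

forward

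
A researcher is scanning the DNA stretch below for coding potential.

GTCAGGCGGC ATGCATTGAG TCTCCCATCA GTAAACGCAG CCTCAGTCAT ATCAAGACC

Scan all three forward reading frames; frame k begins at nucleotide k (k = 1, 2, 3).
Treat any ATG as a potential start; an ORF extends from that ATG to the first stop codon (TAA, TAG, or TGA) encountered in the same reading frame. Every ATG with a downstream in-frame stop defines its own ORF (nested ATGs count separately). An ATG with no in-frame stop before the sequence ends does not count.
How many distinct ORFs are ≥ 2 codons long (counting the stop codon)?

Frame 1: GTC AGG CGG CAT GCA TTG AGT CTC CCA TCA GTA AAC GCA GCC TCA GTC ATA TCA AGA — no ATG→stop ORF.
Frame 2: TCA GGC GGC ATG CAT TGA GTC TCC CAT CAG TAA ACG CAG CCT CAG TCA TAT CAA GAC — ATG at 11, stop TGA at 17 → 9 nt.
Frame 3: CAG GCG GCA TGC ATT GAG TCT CCC ATC AGT AAA CGC AGC CTC AGT CAT ATC AAG ACC — no ATG→stop ORF.
ORFs ≥ 2 codons: frame 2 11–19 (3 codons). Count = 1.

1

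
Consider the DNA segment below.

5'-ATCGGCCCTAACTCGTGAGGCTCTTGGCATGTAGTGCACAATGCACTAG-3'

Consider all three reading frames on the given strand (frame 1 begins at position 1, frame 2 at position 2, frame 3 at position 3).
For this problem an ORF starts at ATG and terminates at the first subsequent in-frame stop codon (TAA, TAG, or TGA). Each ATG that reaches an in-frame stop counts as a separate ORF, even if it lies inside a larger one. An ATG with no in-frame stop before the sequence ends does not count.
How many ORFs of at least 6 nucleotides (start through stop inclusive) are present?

Frame 1: ATC GGC CCT AAC TCG TGA GGC TCT TGG CAT GTA GTG CAC AAT GCA CTA — no ATG→stop ORF.
Frame 2: TCG GCC CTA ACT CGT GAG GCT CTT GGC ATG TAG TGC ACA ATG CAC TAG — ATG at 29, stop TAG at 32 → 6 nt; ATG at 41, stop TAG at 47 → 9 nt.
Frame 3: CGG CCC TAA CTC GTG AGG CTC TTG GCA TGT AGT GCA CAA TGC ACT — no ATG→stop ORF.
ORFs ≥ 6 nucleotides: frame 2 29–34 (6 nucleotides), frame 2 41–49 (9 nucleotides). Count = 2.

2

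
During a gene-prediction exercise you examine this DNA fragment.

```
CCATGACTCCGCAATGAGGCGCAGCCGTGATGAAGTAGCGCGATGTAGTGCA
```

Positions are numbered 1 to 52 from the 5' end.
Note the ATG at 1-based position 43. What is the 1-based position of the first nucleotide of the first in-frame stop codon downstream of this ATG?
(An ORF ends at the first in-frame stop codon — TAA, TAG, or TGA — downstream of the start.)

46

Codons from position 43: ATG (43–45), TAG (46–48).
TAG is a stop codon; it begins at position 46.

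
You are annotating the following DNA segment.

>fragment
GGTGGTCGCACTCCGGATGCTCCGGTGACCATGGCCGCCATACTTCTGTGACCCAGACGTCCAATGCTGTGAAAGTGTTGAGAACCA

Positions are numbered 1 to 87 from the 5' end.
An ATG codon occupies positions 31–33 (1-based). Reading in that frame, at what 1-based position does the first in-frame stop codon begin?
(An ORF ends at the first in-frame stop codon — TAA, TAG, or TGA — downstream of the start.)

49

Codons from position 31: ATG (31–33), GCC (34–36), GCC (37–39), ATA (40–42), CTT (43–45), CTG (46–48), TGA (49–51).
TGA is a stop codon; it begins at position 49.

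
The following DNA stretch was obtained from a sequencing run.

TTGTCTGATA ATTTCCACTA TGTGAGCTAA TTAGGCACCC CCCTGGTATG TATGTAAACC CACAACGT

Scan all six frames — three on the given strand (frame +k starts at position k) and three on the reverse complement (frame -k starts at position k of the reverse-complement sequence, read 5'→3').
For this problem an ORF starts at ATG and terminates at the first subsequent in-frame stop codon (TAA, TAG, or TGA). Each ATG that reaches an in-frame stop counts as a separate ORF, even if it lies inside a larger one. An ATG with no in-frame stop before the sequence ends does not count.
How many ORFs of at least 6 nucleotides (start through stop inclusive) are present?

2

Reverse complement (5'→3'): ACGTTGTGGGTTTACATACATACCAGGGGGGTGCCTAATTAGCTCACATAGTGGAAATTATCAGACAA
Frame +1: TTG TCT GAT AAT TTC CAC TAT GTG AGC TAA TTA GGC ACC CCC CTG GTA TGT ATG TAA ACC CAC AAC — ATG at 52, stop TAA at 55 → 6 nt.
Frame +2: TGT CTG ATA ATT TCC ACT ATG TGA GCT AAT TAG GCA CCC CCC TGG TAT GTA TGT AAA CCC ACA ACG — ATG at 20, stop TGA at 23 → 6 nt.
Frame +3: GTC TGA TAA TTT CCA CTA TGT GAG CTA ATT AGG CAC CCC CCT GGT ATG TAT GTA AAC CCA CAA CGT — no ATG→stop ORF.
Frame -1: ACG TTG TGG GTT TAC ATA CAT ACC AGG GGG GTG CCT AAT TAG CTC ACA TAG TGG AAA TTA TCA GAC — no ATG→stop ORF.
Frame -2: CGT TGT GGG TTT ACA TAC ATA CCA GGG GGG TGC CTA ATT AGC TCA CAT AGT GGA AAT TAT CAG ACA — no ATG→stop ORF.
Frame -3: GTT GTG GGT TTA CAT ACA TAC CAG GGG GGT GCC TAA TTA GCT CAC ATA GTG GAA ATT ATC AGA CAA — no ATG→stop ORF.
ORFs ≥ 6 nucleotides: frame +1 52–57 (6 nucleotides), frame +2 20–25 (6 nucleotides). Count = 2.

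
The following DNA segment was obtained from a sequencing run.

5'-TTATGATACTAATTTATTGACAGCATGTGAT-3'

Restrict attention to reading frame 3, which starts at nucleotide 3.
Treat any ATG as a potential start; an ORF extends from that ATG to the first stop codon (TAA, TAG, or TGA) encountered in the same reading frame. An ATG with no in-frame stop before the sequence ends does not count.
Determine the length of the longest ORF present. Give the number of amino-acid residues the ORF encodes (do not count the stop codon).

Frame 3: ATG ATA CTA ATT TAT TGA CAG CAT GTG — ATG at 3, stop TGA at 18 → 18 nt.
Longest: frame 3, positions 3–20, 18 nt = 6 codons = 5 aa. → 5 amino acids.

5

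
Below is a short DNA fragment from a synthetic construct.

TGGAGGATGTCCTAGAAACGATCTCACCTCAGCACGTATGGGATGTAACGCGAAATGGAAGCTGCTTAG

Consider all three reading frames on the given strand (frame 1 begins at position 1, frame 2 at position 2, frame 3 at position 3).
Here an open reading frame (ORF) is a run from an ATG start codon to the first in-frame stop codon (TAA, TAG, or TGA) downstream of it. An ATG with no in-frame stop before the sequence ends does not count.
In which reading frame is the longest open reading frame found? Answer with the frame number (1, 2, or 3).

Frame 1: TGG AGG ATG TCC TAG AAA CGA TCT CAC CTC AGC ACG TAT GGG ATG TAA CGC GAA ATG GAA GCT GCT TAG — ATG at 7, stop TAG at 13 → 9 nt; ATG at 43, stop TAA at 46 → 6 nt; ATG at 55, stop TAG at 67 → 15 nt.
Frame 2: GGA GGA TGT CCT AGA AAC GAT CTC ACC TCA GCA CGT ATG GGA TGT AAC GCG AAA TGG AAG CTG CTT — no ATG→stop ORF.
Frame 3: GAG GAT GTC CTA GAA ACG ATC TCA CCT CAG CAC GTA TGG GAT GTA ACG CGA AAT GGA AGC TGC TTA — no ATG→stop ORF.
Longest ORF is 15 nt in frame 1 (positions 55–69).

1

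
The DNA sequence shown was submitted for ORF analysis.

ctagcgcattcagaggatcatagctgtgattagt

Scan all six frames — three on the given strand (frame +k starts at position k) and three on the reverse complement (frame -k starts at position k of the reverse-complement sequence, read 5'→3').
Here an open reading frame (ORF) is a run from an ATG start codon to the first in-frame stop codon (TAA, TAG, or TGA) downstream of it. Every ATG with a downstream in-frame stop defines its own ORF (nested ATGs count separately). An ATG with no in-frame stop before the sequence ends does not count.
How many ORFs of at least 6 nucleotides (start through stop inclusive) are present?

Reverse complement (5'→3'): ACTAATCACAGCTATGATCCTCTGAATGCGCTAG
Frame +1: CTA GCG CAT TCA GAG GAT CAT AGC TGT GAT TAG — no ATG→stop ORF.
Frame +2: TAG CGC ATT CAG AGG ATC ATA GCT GTG ATT AGT — no ATG→stop ORF.
Frame +3: AGC GCA TTC AGA GGA TCA TAG CTG TGA TTA — no ATG→stop ORF.
Frame -1: ACT AAT CAC AGC TAT GAT CCT CTG AAT GCG CTA — no ATG→stop ORF.
Frame -2: CTA ATC ACA GCT ATG ATC CTC TGA ATG CGC TAG — ATG at 14, stop TGA at 23 → 12 nt; ATG at 26, stop TAG at 32 → 9 nt.
Frame -3: TAA TCA CAG CTA TGA TCC TCT GAA TGC GCT — no ATG→stop ORF.
ORFs ≥ 6 nucleotides: frame -2 14–25 (12 nucleotides), frame -2 26–34 (9 nucleotides). Count = 2.

2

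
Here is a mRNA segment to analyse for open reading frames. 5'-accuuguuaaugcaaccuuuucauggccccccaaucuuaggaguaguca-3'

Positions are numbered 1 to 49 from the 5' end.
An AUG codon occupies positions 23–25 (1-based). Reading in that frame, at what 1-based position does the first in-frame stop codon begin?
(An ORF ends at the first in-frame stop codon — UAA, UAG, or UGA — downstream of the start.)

Codons from position 23: AUG (23–25), GCC (26–28), CCC (29–31), CAA (32–34), UCU (35–37), UAG (38–40).
UAG is a stop codon; it begins at position 38.

38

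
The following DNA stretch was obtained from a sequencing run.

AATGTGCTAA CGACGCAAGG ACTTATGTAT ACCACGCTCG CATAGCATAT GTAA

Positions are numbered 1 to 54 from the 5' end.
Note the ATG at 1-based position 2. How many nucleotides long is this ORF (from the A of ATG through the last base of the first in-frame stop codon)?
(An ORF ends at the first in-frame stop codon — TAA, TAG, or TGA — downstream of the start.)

9

Codons from position 2: ATG (2–4), TGC (5–7), TAA (8–10).
TAA is the first in-frame stop; ORF spans 2–10, 9 nucleotides.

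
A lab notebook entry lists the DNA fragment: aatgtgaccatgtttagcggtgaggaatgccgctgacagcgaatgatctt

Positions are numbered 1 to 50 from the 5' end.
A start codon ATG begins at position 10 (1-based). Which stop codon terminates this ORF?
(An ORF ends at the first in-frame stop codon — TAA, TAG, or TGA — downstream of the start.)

TGA

Codons from position 10: ATG (10–12), TTT (13–15), AGC (16–18), GGT (19–21), GAG (22–24), GAA (25–27), TGC (28–30), CGC (31–33), TGA (34–36).
The first in-frame stop codon is TGA.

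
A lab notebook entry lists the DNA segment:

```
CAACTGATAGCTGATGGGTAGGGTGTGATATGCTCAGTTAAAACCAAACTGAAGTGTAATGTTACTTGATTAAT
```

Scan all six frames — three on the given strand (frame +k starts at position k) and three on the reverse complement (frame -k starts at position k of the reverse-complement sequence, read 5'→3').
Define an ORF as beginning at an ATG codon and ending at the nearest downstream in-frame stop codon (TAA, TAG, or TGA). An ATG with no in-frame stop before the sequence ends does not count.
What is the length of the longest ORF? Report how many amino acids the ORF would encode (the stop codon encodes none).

Reverse complement (5'→3'): ATTAATCAAGTAACATTACACTTCAGTTTGGTTTTAACTGAGCATATCACACCCTACCCATCAGCTATCAGTTG
Frame +1: CAA CTG ATA GCT GAT GGG TAG GGT GTG ATA TGC TCA GTT AAA ACC AAA CTG AAG TGT AAT GTT ACT TGA TTA — no ATG→stop ORF.
Frame +2: AAC TGA TAG CTG ATG GGT AGG GTG TGA TAT GCT CAG TTA AAA CCA AAC TGA AGT GTA ATG TTA CTT GAT TAA — ATG at 14, stop TGA at 26 → 15 nt; ATG at 59, stop TAA at 71 → 15 nt.
Frame +3: ACT GAT AGC TGA TGG GTA GGG TGT GAT ATG CTC AGT TAA AAC CAA ACT GAA GTG TAA TGT TAC TTG ATT AAT — ATG at 30, stop TAA at 39 → 12 nt.
Frame -1: ATT AAT CAA GTA ACA TTA CAC TTC AGT TTG GTT TTA ACT GAG CAT ATC ACA CCC TAC CCA TCA GCT ATC AGT — no ATG→stop ORF.
Frame -2: TTA ATC AAG TAA CAT TAC ACT TCA GTT TGG TTT TAA CTG AGC ATA TCA CAC CCT ACC CAT CAG CTA TCA GTT — no ATG→stop ORF.
Frame -3: TAA TCA AGT AAC ATT ACA CTT CAG TTT GGT TTT AAC TGA GCA TAT CAC ACC CTA CCC ATC AGC TAT CAG TTG — no ATG→stop ORF.
Longest: frame +2, positions 14–28, 15 nt = 5 codons = 4 aa. → 4 amino acids.

4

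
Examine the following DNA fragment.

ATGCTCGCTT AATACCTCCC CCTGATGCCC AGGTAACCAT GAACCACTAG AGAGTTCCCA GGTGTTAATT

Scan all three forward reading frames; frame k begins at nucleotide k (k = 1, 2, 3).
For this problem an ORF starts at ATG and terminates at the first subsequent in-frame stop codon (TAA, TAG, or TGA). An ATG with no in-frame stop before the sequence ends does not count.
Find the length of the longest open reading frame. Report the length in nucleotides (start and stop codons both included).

Frame 1: ATG CTC GCT TAA TAC CTC CCC CTG ATG CCC AGG TAA CCA TGA ACC ACT AGA GAG TTC CCA GGT GTT AAT — ATG at 1, stop TAA at 10 → 12 nt; ATG at 25, stop TAA at 34 → 12 nt.
Frame 2: TGC TCG CTT AAT ACC TCC CCC TGA TGC CCA GGT AAC CAT GAA CCA CTA GAG AGT TCC CAG GTG TTA ATT — no ATG→stop ORF.
Frame 3: GCT CGC TTA ATA CCT CCC CCT GAT GCC CAG GTA ACC ATG AAC CAC TAG AGA GTT CCC AGG TGT TAA — ATG at 39, stop TAG at 48 → 12 nt.
Longest: frame 1, positions 1–12, 12 nt = 4 codons = 3 aa. → 12 nucleotides.

12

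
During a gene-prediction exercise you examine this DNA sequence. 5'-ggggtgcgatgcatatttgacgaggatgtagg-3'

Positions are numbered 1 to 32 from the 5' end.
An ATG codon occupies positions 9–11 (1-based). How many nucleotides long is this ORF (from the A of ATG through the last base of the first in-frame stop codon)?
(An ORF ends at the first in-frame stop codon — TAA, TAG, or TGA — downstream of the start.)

12

Codons from position 9: ATG (9–11), CAT (12–14), ATT (15–17), TGA (18–20).
TGA is the first in-frame stop; ORF spans 9–20, 12 nucleotides.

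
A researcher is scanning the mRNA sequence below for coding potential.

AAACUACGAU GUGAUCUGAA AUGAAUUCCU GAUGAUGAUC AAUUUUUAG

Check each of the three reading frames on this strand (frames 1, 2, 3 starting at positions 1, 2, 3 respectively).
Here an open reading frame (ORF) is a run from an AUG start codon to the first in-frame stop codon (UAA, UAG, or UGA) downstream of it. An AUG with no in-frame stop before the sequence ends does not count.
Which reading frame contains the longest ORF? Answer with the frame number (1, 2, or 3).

2

Frame 1: AAA CUA CGA UGU GAU CUG AAA UGA AUU CCU GAU GAU GAU CAA UUU UUA — no AUG→stop ORF.
Frame 2: AAC UAC GAU GUG AUC UGA AAU GAA UUC CUG AUG AUG AUC AAU UUU UAG — AUG at 32, stop UAG at 47 → 18 nt; AUG at 35, stop UAG at 47 → 15 nt.
Frame 3: ACU ACG AUG UGA UCU GAA AUG AAU UCC UGA UGA UGA UCA AUU UUU — AUG at 9, stop UGA at 12 → 6 nt; AUG at 21, stop UGA at 30 → 12 nt.
Longest ORF is 18 nt in frame 2 (positions 32–49).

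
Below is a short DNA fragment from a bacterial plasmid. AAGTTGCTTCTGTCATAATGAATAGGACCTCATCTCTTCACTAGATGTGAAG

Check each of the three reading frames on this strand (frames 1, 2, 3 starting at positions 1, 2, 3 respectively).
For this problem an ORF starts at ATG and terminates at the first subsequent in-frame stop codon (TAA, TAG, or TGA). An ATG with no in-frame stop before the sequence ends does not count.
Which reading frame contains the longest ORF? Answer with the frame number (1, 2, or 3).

Frame 1: AAG TTG CTT CTG TCA TAA TGA ATA GGA CCT CAT CTC TTC ACT AGA TGT GAA — no ATG→stop ORF.
Frame 2: AGT TGC TTC TGT CAT AAT GAA TAG GAC CTC ATC TCT TCA CTA GAT GTG AAG — no ATG→stop ORF.
Frame 3: GTT GCT TCT GTC ATA ATG AAT AGG ACC TCA TCT CTT CAC TAG ATG TGA — ATG at 18, stop TAG at 42 → 27 nt; ATG at 45, stop TGA at 48 → 6 nt.
Longest ORF is 27 nt in frame 3 (positions 18–44).

3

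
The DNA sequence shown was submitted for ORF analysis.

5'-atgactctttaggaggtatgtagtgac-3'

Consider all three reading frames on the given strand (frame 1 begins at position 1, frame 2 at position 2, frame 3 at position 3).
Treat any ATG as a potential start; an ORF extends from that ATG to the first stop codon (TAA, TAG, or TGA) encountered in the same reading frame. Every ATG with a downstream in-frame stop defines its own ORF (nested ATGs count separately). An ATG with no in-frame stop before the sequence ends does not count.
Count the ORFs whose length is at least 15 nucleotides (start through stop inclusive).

Frame 1: ATG ACT CTT TAG GAG GTA TGT AGT GAC — ATG at 1, stop TAG at 10 → 12 nt.
Frame 2: TGA CTC TTT AGG AGG TAT GTA GTG — no ATG→stop ORF.
Frame 3: GAC TCT TTA GGA GGT ATG TAG TGA — ATG at 18, stop TAG at 21 → 6 nt.
No ORF reaches 15 nucleotides. Count = 0.

0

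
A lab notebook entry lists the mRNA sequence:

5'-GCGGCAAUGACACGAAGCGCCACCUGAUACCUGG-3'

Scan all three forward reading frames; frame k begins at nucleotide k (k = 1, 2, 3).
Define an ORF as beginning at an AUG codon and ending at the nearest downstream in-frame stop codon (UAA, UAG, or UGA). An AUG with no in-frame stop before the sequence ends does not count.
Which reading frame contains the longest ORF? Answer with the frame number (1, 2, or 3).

1

Frame 1: GCG GCA AUG ACA CGA AGC GCC ACC UGA UAC CUG — AUG at 7, stop UGA at 25 → 21 nt.
Frame 2: CGG CAA UGA CAC GAA GCG CCA CCU GAU ACC UGG — no AUG→stop ORF.
Frame 3: GGC AAU GAC ACG AAG CGC CAC CUG AUA CCU — no AUG→stop ORF.
Longest ORF is 21 nt in frame 1 (positions 7–27).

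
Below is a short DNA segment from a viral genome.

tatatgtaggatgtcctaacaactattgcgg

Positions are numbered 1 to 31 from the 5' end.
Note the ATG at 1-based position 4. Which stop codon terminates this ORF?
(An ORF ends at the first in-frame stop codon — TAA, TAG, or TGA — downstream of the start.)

TAG

Codons from position 4: ATG (4–6), TAG (7–9).
The first in-frame stop codon is TAG.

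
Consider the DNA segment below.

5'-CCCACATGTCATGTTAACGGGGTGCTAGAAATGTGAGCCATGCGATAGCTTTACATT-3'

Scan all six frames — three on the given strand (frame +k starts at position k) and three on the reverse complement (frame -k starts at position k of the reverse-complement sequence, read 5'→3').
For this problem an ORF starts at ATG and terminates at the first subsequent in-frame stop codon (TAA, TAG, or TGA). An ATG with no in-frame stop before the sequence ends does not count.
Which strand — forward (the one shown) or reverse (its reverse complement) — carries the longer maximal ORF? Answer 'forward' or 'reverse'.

reverse

Reverse complement (5'→3'): AATGTAAAGCTATCGCATGGCTCACATTTCTAGCACCCCGTTAACATGACATGTGGG
Frame +1: CCC ACA TGT CAT GTT AAC GGG GTG CTA GAA ATG TGA GCC ATG CGA TAG CTT TAC ATT — ATG at 31, stop TGA at 34 → 6 nt; ATG at 40, stop TAG at 46 → 9 nt.
Frame +2: CCA CAT GTC ATG TTA ACG GGG TGC TAG AAA TGT GAG CCA TGC GAT AGC TTT ACA — ATG at 11, stop TAG at 26 → 18 nt.
Frame +3: CAC ATG TCA TGT TAA CGG GGT GCT AGA AAT GTG AGC CAT GCG ATA GCT TTA CAT — ATG at 6, stop TAA at 15 → 12 nt.
Frame -1: AAT GTA AAG CTA TCG CAT GGC TCA CAT TTC TAG CAC CCC GTT AAC ATG ACA TGT GGG — no ATG→stop ORF.
Frame -2: ATG TAA AGC TAT CGC ATG GCT CAC ATT TCT AGC ACC CCG TTA ACA TGA CAT GTG — ATG at 2, stop TAA at 5 → 6 nt; ATG at 17, stop TGA at 47 → 33 nt.
Frame -3: TGT AAA GCT ATC GCA TGG CTC ACA TTT CTA GCA CCC CGT TAA CAT GAC ATG TGG — no ATG→stop ORF.
Forward-strand max 18 nt; reverse-strand max 33 nt. The reverse strand has the longer ORF.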